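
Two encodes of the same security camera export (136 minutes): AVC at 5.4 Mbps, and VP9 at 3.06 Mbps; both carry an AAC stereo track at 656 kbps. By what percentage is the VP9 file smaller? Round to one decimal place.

136 min = 8160 s
Audio: 656 kbps = 0.656 Mbps.
AVC: 6.056 Mbps × 8160 s = 49417.0 Mb = 6.177 GB.
VP9: 3.716 Mbps × 8160 s = 30322.6 Mb = 3.790 GB.
Reduction: (1 − 3.790/6.177) × 100 = 38.64%.

38.6%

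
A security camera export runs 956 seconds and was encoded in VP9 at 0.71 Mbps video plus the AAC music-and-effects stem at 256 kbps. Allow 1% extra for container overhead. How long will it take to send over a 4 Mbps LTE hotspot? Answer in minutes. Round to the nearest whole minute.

4 minutes

Audio: 256 kbps = 0.256 Mbps.
Total bitrate: 0.966 Mbps.
File: 0.966 Mbps × 956 s = 923.5 Mb.
With 1% container overhead: ×1.01. → 932.7 Mb.
At 4 Mbps: 932.7 / 4 = 233.2 s ≈ 3.89 minutes.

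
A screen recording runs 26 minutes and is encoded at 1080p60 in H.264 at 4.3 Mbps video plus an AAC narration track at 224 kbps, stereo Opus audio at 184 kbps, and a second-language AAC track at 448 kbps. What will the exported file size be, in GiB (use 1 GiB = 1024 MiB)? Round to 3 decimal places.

26 min = 1560 s
Audio total: 224 + 184 + 448 = 856 kbps = 0.856 Mbps.
Total bitrate: 4.3 + 0.856 = 5.156 Mbps.
Stream data: 5.156 Mbps × 1560 s = 8043.4 Mb.
8,043 Mb = 1,005,420,000 bytes ÷ 1,073,741,824 = 0.9364 GiB.

0.936 GiB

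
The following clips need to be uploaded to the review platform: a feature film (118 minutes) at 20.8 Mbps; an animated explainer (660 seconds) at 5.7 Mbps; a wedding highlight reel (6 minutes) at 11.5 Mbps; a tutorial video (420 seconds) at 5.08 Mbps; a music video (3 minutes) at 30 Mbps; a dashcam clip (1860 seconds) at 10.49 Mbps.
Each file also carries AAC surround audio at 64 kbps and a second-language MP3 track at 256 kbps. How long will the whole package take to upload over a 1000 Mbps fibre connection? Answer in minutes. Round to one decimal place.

3.1 minutes

Audio total: 64 + 256 = 320 kbps = 0.320 Mbps.
feature film: 21.120 Mbps × 7080 s = 149529.6 Mb
animated explainer: 6.020 Mbps × 660 s = 3973.2 Mb
wedding highlight reel: 11.820 Mbps × 360 s = 4255.2 Mb
tutorial video: 5.400 Mbps × 420 s = 2268.0 Mb
music video: 30.320 Mbps × 180 s = 5457.6 Mb
dashcam clip: 10.810 Mbps × 1860 s = 20106.6 Mb
Total: 185590.2 Mb = 23198.8 MB.
At 1000 Mbps: 185590.2 / 1000 = 186 s ≈ 3.09 minutes.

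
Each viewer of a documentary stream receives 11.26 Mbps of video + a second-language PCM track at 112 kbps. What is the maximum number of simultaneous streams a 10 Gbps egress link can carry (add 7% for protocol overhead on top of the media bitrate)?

Audio: 112 kbps = 0.112 Mbps.
Per-viewer media rate: 11.372 Mbps.
On the wire with 7% overhead: 12.168 Mbps.
10 Gbps = 10,000 Mbps; 10,000 / 12.168 = 821.83 → 821 viewers.

821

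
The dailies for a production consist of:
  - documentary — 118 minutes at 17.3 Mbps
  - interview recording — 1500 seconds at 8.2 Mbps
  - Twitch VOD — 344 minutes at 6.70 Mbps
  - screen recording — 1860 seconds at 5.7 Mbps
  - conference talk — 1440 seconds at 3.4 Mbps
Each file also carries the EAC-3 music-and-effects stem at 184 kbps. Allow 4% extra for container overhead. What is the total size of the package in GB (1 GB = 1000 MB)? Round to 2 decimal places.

Audio: 184 kbps = 0.184 Mbps.
documentary: 17.484 Mbps × 7080 s × 1.04 = 128738.2 Mb
interview recording: 8.384 Mbps × 1500 s × 1.04 = 13079.0 Mb
Twitch VOD: 6.884 Mbps × 20640 s × 1.04 = 147769.2 Mb
screen recording: 5.884 Mbps × 1860 s × 1.04 = 11382.0 Mb
conference talk: 3.584 Mbps × 1440 s × 1.04 = 5367.4 Mb
Total: 306335.8 Mb = 38292.0 MB.
= 38.29 GB.

38.29 GB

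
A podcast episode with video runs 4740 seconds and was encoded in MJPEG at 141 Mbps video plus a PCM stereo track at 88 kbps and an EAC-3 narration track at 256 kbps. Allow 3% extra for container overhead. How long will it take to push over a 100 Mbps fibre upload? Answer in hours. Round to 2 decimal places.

1.92 hours

Audio total: 88 + 256 = 344 kbps = 0.344 Mbps.
Total bitrate: 141.344 Mbps.
File: 141.344 Mbps × 4740 s = 669970.6 Mb.
With 3% container overhead: ×1.03. → 690069.7 Mb.
At 100 Mbps: 690069.7 / 100 = 6900.7 s ≈ 1.92 hours.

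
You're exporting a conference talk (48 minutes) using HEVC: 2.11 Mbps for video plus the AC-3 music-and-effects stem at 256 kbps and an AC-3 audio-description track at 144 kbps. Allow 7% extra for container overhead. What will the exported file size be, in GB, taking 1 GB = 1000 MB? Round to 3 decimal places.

0.967 GB

48 min = 2880 s
Audio total: 256 + 144 = 400 kbps = 0.400 Mbps.
Total bitrate: 2.11 + 0.400 = 2.510 Mbps.
Stream data: 2.510 Mbps × 2880 s = 7228.8 Mb.
With 7% container overhead: ×1.07.
7,735 Mb ÷ 8 = 966.9 MB → 0.9669 GB.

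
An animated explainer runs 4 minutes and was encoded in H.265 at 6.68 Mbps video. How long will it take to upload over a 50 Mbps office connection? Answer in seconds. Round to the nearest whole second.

32 seconds

4 min = 240 s
File: 6.680 Mbps × 240 s = 1603.2 Mb.
At 50 Mbps: 1603.2 / 50 = 32.1 s ≈ 32.1 seconds.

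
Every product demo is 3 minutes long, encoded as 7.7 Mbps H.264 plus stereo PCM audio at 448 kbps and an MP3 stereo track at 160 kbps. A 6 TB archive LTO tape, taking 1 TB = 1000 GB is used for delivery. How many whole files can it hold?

32097

3 min = 180 s
Audio total: 448 + 160 = 608 kbps = 0.608 Mbps.
Total bitrate: 8.308 Mbps.
Per item: 8.308 Mbps × 180 s = 1,495 Mb = 186.9 MB.
Capacity: 6 TB = 48,000,000 Mb; 32097.58 items → 32097 complete.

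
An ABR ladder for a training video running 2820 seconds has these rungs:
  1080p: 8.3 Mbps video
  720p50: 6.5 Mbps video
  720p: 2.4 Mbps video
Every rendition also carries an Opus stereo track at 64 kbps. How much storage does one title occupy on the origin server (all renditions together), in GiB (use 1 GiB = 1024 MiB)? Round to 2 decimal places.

5.71 GiB

Audio: 64 kbps = 0.064 Mbps.
Sum of rendition bitrates: (8.3+0.064) + (6.5+0.064) + (2.4+0.064) = 17.392 Mbps.
× 2820 s = 49,045 Mb = 6,131 MB = 5.710 GiB.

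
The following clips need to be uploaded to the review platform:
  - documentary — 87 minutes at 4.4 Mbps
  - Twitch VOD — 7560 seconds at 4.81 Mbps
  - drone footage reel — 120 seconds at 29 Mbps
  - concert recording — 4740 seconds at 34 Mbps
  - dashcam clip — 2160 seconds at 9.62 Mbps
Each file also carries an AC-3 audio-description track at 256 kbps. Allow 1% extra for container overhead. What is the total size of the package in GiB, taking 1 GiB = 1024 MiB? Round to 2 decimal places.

29.37 GiB

Audio: 256 kbps = 0.256 Mbps.
documentary: 4.656 Mbps × 5220 s × 1.01 = 24547.4 Mb
Twitch VOD: 5.066 Mbps × 7560 s × 1.01 = 38681.9 Mb
drone footage reel: 29.256 Mbps × 120 s × 1.01 = 3545.8 Mb
concert recording: 34.256 Mbps × 4740 s × 1.01 = 163997.2 Mb
dashcam clip: 9.876 Mbps × 2160 s × 1.01 = 21545.5 Mb
Total: 252317.8 Mb = 31539.7 MB.
= 29.37 GiB.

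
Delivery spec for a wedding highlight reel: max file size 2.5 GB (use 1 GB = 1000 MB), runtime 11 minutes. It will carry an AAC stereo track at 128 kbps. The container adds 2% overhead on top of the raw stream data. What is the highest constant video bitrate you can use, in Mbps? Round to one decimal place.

Budget: 2.5 GB = 20000.0 Mb.
Stream payload after overhead: 20000.0 / 1.02 = 19607.8 Mb.
11 min = 660 s
Total bitrate budget: 19607.8 Mb / 660 s = 29.709 Mbps.
Audio: 128 kbps = 0.128 Mbps.
Video: 29.709 − 0.128 = 29.581 Mbps.

29.6 Mbps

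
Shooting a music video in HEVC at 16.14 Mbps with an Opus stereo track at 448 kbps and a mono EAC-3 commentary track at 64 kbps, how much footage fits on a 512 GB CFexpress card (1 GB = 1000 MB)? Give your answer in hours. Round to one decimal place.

68.3 hours

Audio total: 448 + 64 = 512 kbps = 0.512 Mbps.
Total bitrate: 16.14 + 0.512 = 16.652 Mbps.
Capacity: 512 GB = 4,096,000 Mb.
Recording time: 4,096,000 / 16.652 = 245,976 s ≈ 68.3 hours.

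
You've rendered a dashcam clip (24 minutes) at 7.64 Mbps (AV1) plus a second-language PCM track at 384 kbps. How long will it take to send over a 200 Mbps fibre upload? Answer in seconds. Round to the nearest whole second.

24 min = 1440 s
Audio: 384 kbps = 0.384 Mbps.
Total bitrate: 8.024 Mbps.
File: 8.024 Mbps × 1440 s = 11554.6 Mb.
At 200 Mbps: 11554.6 / 200 = 57.8 s ≈ 57.8 seconds.

58 seconds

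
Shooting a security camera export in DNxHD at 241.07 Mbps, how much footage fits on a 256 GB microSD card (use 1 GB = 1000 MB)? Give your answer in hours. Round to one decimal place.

Capacity: 256 GB = 2,048,000 Mb.
Recording time: 2,048,000 / 241.070 = 8,495 s ≈ 2.36 hours.

2.4 hours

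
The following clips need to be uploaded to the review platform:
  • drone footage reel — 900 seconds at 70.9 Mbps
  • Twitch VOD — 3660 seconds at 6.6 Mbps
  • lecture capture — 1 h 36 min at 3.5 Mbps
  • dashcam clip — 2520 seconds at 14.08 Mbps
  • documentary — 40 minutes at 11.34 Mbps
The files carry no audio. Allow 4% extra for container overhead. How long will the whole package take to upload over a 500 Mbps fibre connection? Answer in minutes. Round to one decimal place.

drone footage reel: 70.900 Mbps × 900 s × 1.04 = 66362.4 Mb
Twitch VOD: 6.600 Mbps × 3660 s × 1.04 = 25122.2 Mb
lecture capture: 3.500 Mbps × 5760 s × 1.04 = 20966.4 Mb
dashcam clip: 14.080 Mbps × 2520 s × 1.04 = 36900.9 Mb
documentary: 11.340 Mbps × 2400 s × 1.04 = 28304.6 Mb
Total: 177656.5 Mb = 22207.1 MB.
At 500 Mbps: 177656.5 / 500 = 355 s ≈ 5.92 minutes.

5.9 minutes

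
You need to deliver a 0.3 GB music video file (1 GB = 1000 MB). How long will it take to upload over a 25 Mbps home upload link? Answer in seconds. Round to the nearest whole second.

96 seconds

File: 0.3 GB = 2400.0 Mb.
At 25 Mbps: 2400.0 / 25 = 96.0 s ≈ 96 seconds.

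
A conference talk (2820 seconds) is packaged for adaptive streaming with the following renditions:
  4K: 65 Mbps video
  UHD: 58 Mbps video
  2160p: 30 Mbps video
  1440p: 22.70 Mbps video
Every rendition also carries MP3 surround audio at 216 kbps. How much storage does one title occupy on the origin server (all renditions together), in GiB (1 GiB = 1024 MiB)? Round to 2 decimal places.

57.96 GiB

Audio: 216 kbps = 0.216 Mbps.
Sum of rendition bitrates: (65+0.216) + (58+0.216) + (30+0.216) + (22.70+0.216) = 176.564 Mbps.
× 2820 s = 497,910 Mb = 62,239 MB = 57.96 GiB.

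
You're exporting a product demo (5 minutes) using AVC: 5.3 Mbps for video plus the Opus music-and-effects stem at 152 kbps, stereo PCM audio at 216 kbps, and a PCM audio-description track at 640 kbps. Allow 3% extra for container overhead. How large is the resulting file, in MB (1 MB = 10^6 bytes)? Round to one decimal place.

243.6 MB

5 min = 300 s
Audio total: 152 + 216 + 640 = 1008 kbps = 1.008 Mbps.
Total bitrate: 5.3 + 1.008 = 6.308 Mbps.
Stream data: 6.308 Mbps × 300 s = 1892.4 Mb.
With 3% container overhead: ×1.03.
1,949 Mb ÷ 8 = 243.6 MB → 243.6 MB.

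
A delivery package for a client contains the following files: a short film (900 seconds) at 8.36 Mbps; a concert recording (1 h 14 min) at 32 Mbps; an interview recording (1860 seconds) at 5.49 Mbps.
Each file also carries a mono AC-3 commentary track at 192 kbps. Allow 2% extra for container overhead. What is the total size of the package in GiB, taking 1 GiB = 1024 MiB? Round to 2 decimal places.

19.14 GiB

Audio: 192 kbps = 0.192 Mbps.
short film: 8.552 Mbps × 900 s × 1.02 = 7850.7 Mb
concert recording: 32.192 Mbps × 4440 s × 1.02 = 145791.1 Mb
interview recording: 5.682 Mbps × 1860 s × 1.02 = 10779.9 Mb
Total: 164421.8 Mb = 20552.7 MB.
= 19.14 GiB.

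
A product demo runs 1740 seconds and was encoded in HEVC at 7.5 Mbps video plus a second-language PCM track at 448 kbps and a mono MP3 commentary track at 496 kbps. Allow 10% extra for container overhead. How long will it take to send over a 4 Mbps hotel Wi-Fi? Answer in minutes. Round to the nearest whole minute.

Audio total: 448 + 496 = 944 kbps = 0.944 Mbps.
Total bitrate: 8.444 Mbps.
File: 8.444 Mbps × 1740 s = 14692.6 Mb.
With 10% container overhead: ×1.10. → 16161.8 Mb.
At 4 Mbps: 16161.8 / 4 = 4040.5 s ≈ 67.3 minutes.

67 minutes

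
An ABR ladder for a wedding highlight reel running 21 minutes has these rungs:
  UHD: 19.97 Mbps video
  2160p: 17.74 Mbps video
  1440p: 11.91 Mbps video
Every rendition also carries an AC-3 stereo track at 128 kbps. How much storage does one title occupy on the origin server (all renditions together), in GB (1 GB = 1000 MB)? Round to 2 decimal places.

21 min = 1260 s
Audio: 128 kbps = 0.128 Mbps.
Sum of rendition bitrates: (19.97+0.128) + (17.74+0.128) + (11.91+0.128) = 50.004 Mbps.
× 1260 s = 63,005 Mb = 7,876 MB = 7.876 GB.

7.88 GB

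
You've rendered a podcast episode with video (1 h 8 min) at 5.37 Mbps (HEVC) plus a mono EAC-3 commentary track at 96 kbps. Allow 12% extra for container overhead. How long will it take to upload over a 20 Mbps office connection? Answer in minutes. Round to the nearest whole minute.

1 h 8 min = 68 min = 4080 s
Audio: 96 kbps = 0.096 Mbps.
Total bitrate: 5.466 Mbps.
File: 5.466 Mbps × 4080 s = 22301.3 Mb.
With 12% container overhead: ×1.12. → 24977.4 Mb.
At 20 Mbps: 24977.4 / 20 = 1248.9 s ≈ 20.8 minutes.

21 minutes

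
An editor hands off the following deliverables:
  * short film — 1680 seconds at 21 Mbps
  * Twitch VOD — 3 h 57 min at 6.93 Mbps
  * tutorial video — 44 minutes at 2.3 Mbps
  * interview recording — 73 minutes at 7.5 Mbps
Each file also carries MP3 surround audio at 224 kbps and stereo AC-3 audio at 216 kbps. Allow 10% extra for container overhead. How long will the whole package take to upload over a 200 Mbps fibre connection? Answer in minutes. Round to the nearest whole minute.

17 minutes

Audio total: 224 + 216 = 440 kbps = 0.440 Mbps.
short film: 21.440 Mbps × 1680 s × 1.10 = 39621.1 Mb
Twitch VOD: 7.370 Mbps × 14220 s × 1.10 = 115281.5 Mb
tutorial video: 2.740 Mbps × 2640 s × 1.10 = 7957.0 Mb
interview recording: 7.940 Mbps × 4380 s × 1.10 = 38254.9 Mb
Total: 201114.5 Mb = 25139.3 MB.
At 200 Mbps: 201114.5 / 200 = 1006 s ≈ 16.8 minutes.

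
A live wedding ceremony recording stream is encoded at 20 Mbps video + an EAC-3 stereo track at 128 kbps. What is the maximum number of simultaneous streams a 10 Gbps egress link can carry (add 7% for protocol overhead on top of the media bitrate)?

464

Audio: 128 kbps = 0.128 Mbps.
Per-viewer media rate: 20.128 Mbps.
On the wire with 7% overhead: 21.537 Mbps.
10 Gbps = 10,000 Mbps; 10,000 / 21.537 = 464.32 → 464 viewers.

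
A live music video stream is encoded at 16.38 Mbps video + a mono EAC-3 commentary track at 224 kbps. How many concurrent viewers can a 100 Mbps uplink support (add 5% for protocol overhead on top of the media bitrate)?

Audio: 224 kbps = 0.224 Mbps.
Per-viewer media rate: 16.604 Mbps.
On the wire with 5% overhead: 17.434 Mbps.
100 Mbps = 100.0 Mbps; 100.0 / 17.434 = 5.74 → 5 viewers.

5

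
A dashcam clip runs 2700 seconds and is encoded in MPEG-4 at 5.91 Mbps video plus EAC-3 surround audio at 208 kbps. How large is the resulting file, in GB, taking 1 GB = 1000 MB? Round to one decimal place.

2.1 GB

Audio: 208 kbps = 0.208 Mbps.
Total bitrate: 5.91 + 0.208 = 6.118 Mbps.
Stream data: 6.118 Mbps × 2700 s = 16518.6 Mb.
16,519 Mb ÷ 8 = 2,065 MB → 2.065 GB.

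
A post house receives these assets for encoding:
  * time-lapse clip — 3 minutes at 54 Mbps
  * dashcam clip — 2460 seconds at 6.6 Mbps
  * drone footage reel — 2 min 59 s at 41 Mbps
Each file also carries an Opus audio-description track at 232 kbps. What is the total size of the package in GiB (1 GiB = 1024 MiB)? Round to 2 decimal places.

Audio: 232 kbps = 0.232 Mbps.
time-lapse clip: 54.232 Mbps × 180 s = 9761.8 Mb
dashcam clip: 6.832 Mbps × 2460 s = 16806.7 Mb
drone footage reel: 41.232 Mbps × 179 s = 7380.5 Mb
Total: 33949.0 Mb = 4243.6 MB.
= 3.952 GiB.

3.95 GiB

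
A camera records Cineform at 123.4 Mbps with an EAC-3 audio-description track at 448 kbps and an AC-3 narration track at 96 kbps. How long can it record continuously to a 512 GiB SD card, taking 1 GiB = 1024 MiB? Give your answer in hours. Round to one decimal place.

Audio total: 448 + 96 = 544 kbps = 0.544 Mbps.
Total bitrate: 123.4 + 0.544 = 123.944 Mbps.
Capacity: 512 GiB = 4,398,047 Mb.
Recording time: 4,398,047 / 123.944 = 35,484 s ≈ 9.86 hours.

9.9 hours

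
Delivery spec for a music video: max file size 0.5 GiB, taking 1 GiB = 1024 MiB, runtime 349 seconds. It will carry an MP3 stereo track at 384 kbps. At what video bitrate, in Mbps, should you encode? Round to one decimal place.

Budget: 0.5 GiB = 4295.0 Mb.
Total bitrate budget: 4295.0 Mb / 349 s = 12.306 Mbps.
Audio: 384 kbps = 0.384 Mbps.
Video: 12.306 − 0.384 = 11.922 Mbps.

11.9 Mbps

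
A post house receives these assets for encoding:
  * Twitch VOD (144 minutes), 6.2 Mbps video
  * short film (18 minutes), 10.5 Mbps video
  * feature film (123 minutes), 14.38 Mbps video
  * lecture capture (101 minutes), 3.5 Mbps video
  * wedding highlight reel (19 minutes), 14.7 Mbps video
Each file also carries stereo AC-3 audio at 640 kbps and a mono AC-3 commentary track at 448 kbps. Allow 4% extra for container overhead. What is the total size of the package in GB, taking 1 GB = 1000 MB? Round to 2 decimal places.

Audio total: 640 + 448 = 1088 kbps = 1.088 Mbps.
Twitch VOD: 7.288 Mbps × 8640 s × 1.04 = 65487.1 Mb
short film: 11.588 Mbps × 1080 s × 1.04 = 13015.6 Mb
feature film: 15.468 Mbps × 7380 s × 1.04 = 118720.0 Mb
lecture capture: 4.588 Mbps × 6060 s × 1.04 = 28915.4 Mb
wedding highlight reel: 15.788 Mbps × 1140 s × 1.04 = 18718.3 Mb
Total: 244856.4 Mb = 30607.0 MB.
= 30.61 GB.

30.61 GB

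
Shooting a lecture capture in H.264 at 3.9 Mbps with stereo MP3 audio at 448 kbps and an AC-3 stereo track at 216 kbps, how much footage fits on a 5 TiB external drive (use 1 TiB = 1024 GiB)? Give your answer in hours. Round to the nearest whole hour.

2677 hours

Audio total: 448 + 216 = 664 kbps = 0.664 Mbps.
Total bitrate: 3.9 + 0.664 = 4.564 Mbps.
Capacity: 5 TiB = 43,980,465 Mb.
Recording time: 43,980,465 / 4.564 = 9,636,386 s ≈ 2,677 hours.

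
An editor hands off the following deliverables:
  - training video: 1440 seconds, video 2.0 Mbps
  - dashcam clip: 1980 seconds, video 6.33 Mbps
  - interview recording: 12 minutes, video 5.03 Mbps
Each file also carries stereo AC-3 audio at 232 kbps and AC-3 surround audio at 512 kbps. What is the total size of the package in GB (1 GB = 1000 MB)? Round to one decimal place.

2.8 GB

Audio total: 232 + 512 = 744 kbps = 0.744 Mbps.
training video: 2.744 Mbps × 1440 s = 3951.4 Mb
dashcam clip: 7.074 Mbps × 1980 s = 14006.5 Mb
interview recording: 5.774 Mbps × 720 s = 4157.3 Mb
Total: 22115.2 Mb = 2764.4 MB.
= 2.764 GB.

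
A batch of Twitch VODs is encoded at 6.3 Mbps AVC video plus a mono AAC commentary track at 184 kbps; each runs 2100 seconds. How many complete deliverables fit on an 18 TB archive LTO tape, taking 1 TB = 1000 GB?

Audio: 184 kbps = 0.184 Mbps.
Total bitrate: 6.484 Mbps.
Per item: 6.484 Mbps × 2100 s = 13,616 Mb = 1,702 MB.
Capacity: 18 TB = 144,000,000 Mb; 10575.48 items → 10575 complete.

10575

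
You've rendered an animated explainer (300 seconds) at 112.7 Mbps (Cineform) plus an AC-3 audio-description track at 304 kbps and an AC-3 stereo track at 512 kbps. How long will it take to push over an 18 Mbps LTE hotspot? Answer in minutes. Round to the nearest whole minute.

Audio total: 304 + 512 = 816 kbps = 0.816 Mbps.
Total bitrate: 113.516 Mbps.
File: 113.516 Mbps × 300 s = 34054.8 Mb.
At 18 Mbps: 34054.8 / 18 = 1891.9 s ≈ 31.5 minutes.

32 minutes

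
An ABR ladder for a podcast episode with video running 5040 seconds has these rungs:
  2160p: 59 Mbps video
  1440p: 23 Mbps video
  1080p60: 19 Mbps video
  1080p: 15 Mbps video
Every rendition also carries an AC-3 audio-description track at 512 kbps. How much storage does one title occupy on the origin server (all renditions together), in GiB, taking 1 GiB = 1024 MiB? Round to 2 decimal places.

Audio: 512 kbps = 0.512 Mbps.
Sum of rendition bitrates: (59+0.512) + (23+0.512) + (19+0.512) + (15+0.512) = 118.048 Mbps.
× 5040 s = 594,962 Mb = 74,370 MB = 69.26 GiB.

69.26 GiB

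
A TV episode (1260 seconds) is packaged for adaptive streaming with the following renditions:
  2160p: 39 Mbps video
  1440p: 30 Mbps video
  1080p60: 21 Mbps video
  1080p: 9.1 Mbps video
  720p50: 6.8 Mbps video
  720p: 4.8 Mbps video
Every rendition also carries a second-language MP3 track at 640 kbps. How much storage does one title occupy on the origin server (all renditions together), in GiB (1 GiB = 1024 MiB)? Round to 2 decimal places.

Audio: 640 kbps = 0.640 Mbps.
Sum of rendition bitrates: (39+0.640) + (30+0.640) + (21+0.640) + (9.1+0.640) + (6.8+0.640) + (4.8+0.640) = 114.540 Mbps.
× 1260 s = 144,320 Mb = 18,040 MB = 16.80 GiB.

16.80 GiB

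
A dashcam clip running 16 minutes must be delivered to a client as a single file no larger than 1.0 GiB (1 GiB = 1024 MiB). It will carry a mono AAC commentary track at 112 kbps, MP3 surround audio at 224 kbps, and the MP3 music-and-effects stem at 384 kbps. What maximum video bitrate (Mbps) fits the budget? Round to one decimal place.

8.2 Mbps

Budget: 1.0 GiB = 8589.9 Mb.
16 min = 960 s
Total bitrate budget: 8589.9 Mb / 960 s = 8.948 Mbps.
Audio total: 112 + 224 + 384 = 720 kbps = 0.720 Mbps.
Video: 8.948 − 0.720 = 8.228 Mbps.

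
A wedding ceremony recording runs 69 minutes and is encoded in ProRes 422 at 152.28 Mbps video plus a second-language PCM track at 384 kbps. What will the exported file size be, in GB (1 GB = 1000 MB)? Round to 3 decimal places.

69 min = 4140 s
Audio: 384 kbps = 0.384 Mbps.
Total bitrate: 152.28 + 0.384 = 152.664 Mbps.
Stream data: 152.664 Mbps × 4140 s = 632029.0 Mb.
632,029 Mb ÷ 8 = 79,004 MB → 79.00 GB.

79.004 GB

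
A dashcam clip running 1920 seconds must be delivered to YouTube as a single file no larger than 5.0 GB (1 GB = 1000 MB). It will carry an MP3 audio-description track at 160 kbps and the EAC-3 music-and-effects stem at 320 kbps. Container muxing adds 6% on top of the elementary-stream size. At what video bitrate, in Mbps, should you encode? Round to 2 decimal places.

19.17 Mbps

Budget: 5.0 GB = 40000.0 Mb.
Stream payload after overhead: 40000.0 / 1.06 = 37735.8 Mb.
Total bitrate budget: 37735.8 Mb / 1920 s = 19.654 Mbps.
Audio total: 160 + 320 = 480 kbps = 0.480 Mbps.
Video: 19.654 − 0.480 = 19.174 Mbps.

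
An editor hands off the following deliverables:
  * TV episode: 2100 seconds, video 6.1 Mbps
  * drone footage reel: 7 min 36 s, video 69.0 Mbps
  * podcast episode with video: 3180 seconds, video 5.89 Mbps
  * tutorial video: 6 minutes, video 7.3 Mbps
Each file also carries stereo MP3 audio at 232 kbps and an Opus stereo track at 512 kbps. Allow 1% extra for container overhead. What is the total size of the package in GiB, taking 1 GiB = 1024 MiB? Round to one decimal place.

8.3 GiB

Audio total: 232 + 512 = 744 kbps = 0.744 Mbps.
TV episode: 6.844 Mbps × 2100 s × 1.01 = 14516.1 Mb
drone footage reel: 69.744 Mbps × 456 s × 1.01 = 32121.3 Mb
podcast episode with video: 6.634 Mbps × 3180 s × 1.01 = 21307.1 Mb
tutorial video: 8.044 Mbps × 360 s × 1.01 = 2924.8 Mb
Total: 70869.3 Mb = 8858.7 MB.
= 8.250 GiB.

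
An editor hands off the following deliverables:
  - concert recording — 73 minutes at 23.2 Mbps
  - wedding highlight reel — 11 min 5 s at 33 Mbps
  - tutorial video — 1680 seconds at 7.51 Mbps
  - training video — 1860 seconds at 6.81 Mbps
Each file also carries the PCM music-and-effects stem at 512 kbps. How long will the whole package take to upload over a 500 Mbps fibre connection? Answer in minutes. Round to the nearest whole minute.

5 minutes

Audio: 512 kbps = 0.512 Mbps.
concert recording: 23.712 Mbps × 4380 s = 103858.6 Mb
wedding highlight reel: 33.512 Mbps × 665 s = 22285.5 Mb
tutorial video: 8.022 Mbps × 1680 s = 13477.0 Mb
training video: 7.322 Mbps × 1860 s = 13618.9 Mb
Total: 153239.9 Mb = 19155.0 MB.
At 500 Mbps: 153239.9 / 500 = 306 s ≈ 5.11 minutes.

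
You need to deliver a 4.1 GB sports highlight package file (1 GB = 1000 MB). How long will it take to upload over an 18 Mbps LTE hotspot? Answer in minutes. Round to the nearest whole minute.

File: 4.1 GB = 32800.0 Mb.
At 18 Mbps: 32800.0 / 18 = 1822.2 s ≈ 30.4 minutes.

30 minutes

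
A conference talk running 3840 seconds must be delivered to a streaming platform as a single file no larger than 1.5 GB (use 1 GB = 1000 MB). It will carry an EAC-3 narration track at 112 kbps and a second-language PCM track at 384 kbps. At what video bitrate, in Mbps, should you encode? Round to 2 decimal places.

2.63 Mbps

Budget: 1.5 GB = 12000.0 Mb.
Total bitrate budget: 12000.0 Mb / 3840 s = 3.125 Mbps.
Audio total: 112 + 384 = 496 kbps = 0.496 Mbps.
Video: 3.125 − 0.496 = 2.629 Mbps.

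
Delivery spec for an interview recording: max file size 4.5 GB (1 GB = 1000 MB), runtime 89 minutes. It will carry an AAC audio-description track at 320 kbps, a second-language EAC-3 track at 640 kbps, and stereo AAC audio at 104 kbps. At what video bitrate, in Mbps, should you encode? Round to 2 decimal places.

5.68 Mbps

Budget: 4.5 GB = 36000.0 Mb.
89 min = 5340 s
Total bitrate budget: 36000.0 Mb / 5340 s = 6.742 Mbps.
Audio total: 320 + 640 + 104 = 1064 kbps = 1.064 Mbps.
Video: 6.742 − 1.064 = 5.678 Mbps.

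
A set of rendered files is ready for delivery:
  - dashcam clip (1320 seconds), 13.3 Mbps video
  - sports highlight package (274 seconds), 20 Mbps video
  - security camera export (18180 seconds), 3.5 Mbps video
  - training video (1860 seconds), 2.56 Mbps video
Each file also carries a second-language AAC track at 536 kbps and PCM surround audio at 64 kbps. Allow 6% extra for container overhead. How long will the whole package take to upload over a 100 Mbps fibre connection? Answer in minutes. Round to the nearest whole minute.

Audio total: 536 + 64 = 600 kbps = 0.600 Mbps.
dashcam clip: 13.900 Mbps × 1320 s × 1.06 = 19448.9 Mb
sports highlight package: 20.600 Mbps × 274 s × 1.06 = 5983.1 Mb
security camera export: 4.100 Mbps × 18180 s × 1.06 = 79010.3 Mb
training video: 3.160 Mbps × 1860 s × 1.06 = 6230.3 Mb
Total: 110672.5 Mb = 13834.1 MB.
At 100 Mbps: 110672.5 / 100 = 1107 s ≈ 18.4 minutes.

18 minutes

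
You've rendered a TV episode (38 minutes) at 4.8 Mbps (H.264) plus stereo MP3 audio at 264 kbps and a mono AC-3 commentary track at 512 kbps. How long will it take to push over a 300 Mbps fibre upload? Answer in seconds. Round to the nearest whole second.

38 min = 2280 s
Audio total: 264 + 512 = 776 kbps = 0.776 Mbps.
Total bitrate: 5.576 Mbps.
File: 5.576 Mbps × 2280 s = 12713.3 Mb.
At 300 Mbps: 12713.3 / 300 = 42.4 s ≈ 42.4 seconds.

42 seconds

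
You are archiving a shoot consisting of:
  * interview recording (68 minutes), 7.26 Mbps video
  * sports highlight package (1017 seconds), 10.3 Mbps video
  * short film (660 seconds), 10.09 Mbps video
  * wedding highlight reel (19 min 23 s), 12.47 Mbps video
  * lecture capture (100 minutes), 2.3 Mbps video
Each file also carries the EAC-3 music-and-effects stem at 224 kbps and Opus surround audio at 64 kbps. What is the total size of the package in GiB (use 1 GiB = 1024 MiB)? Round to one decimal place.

9.2 GiB

Audio total: 224 + 64 = 288 kbps = 0.288 Mbps.
interview recording: 7.548 Mbps × 4080 s = 30795.8 Mb
sports highlight package: 10.588 Mbps × 1017 s = 10768.0 Mb
short film: 10.378 Mbps × 660 s = 6849.5 Mb
wedding highlight reel: 12.758 Mbps × 1163 s = 14837.6 Mb
lecture capture: 2.588 Mbps × 6000 s = 15528.0 Mb
Total: 78778.9 Mb = 9847.4 MB.
= 9.171 GiB.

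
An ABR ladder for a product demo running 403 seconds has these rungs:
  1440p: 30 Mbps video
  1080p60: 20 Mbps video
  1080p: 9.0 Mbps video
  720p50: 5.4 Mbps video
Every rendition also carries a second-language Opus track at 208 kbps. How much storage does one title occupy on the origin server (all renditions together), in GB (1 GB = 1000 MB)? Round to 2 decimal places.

3.29 GB

Audio: 208 kbps = 0.208 Mbps.
Sum of rendition bitrates: (30+0.208) + (20+0.208) + (9.0+0.208) + (5.4+0.208) = 65.232 Mbps.
× 403 s = 26,288 Mb = 3,286 MB = 3.286 GB.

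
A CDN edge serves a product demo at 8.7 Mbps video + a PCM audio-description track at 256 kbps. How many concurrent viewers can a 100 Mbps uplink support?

11

Audio: 256 kbps = 0.256 Mbps.
Per-viewer media rate: 8.956 Mbps.
100 Mbps = 100.0 Mbps; 100.0 / 8.956 = 11.17 → 11 viewers.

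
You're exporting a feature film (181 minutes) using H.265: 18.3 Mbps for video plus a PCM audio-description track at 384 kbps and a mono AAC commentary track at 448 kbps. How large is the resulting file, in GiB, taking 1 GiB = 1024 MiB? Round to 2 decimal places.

24.19 GiB

181 min = 10860 s
Audio total: 384 + 448 = 832 kbps = 0.832 Mbps.
Total bitrate: 18.3 + 0.832 = 19.132 Mbps.
Stream data: 19.132 Mbps × 10860 s = 207773.5 Mb.
207,774 Mb = 25,971,690,000 bytes ÷ 1,073,741,824 = 24.19 GiB.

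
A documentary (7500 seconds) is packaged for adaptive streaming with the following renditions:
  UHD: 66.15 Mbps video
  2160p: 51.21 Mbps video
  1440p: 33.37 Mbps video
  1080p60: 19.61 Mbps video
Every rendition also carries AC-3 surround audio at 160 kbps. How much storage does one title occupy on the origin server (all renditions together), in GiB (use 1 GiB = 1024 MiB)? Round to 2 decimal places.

Audio: 160 kbps = 0.160 Mbps.
Sum of rendition bitrates: (66.15+0.160) + (51.21+0.160) + (33.37+0.160) + (19.61+0.160) = 170.980 Mbps.
× 7500 s = 1,282,350 Mb = 160,294 MB = 149.3 GiB.

149.29 GiB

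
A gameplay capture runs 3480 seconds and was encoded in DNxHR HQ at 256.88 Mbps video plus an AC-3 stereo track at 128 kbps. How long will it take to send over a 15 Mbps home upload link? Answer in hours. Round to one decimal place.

Audio: 128 kbps = 0.128 Mbps.
Total bitrate: 257.008 Mbps.
File: 257.008 Mbps × 3480 s = 894387.8 Mb.
At 15 Mbps: 894387.8 / 15 = 59625.9 s ≈ 16.6 hours.

16.6 hours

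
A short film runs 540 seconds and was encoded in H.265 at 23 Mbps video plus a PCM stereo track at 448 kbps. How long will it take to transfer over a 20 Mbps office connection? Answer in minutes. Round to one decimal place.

10.6 minutes

Audio: 448 kbps = 0.448 Mbps.
Total bitrate: 23.448 Mbps.
File: 23.448 Mbps × 540 s = 12661.9 Mb.
At 20 Mbps: 12661.9 / 20 = 633.1 s ≈ 10.6 minutes.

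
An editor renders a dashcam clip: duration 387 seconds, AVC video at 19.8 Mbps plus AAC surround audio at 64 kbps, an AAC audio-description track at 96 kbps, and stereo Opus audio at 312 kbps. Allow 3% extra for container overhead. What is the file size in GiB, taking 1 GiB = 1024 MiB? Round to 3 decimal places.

Audio total: 64 + 96 + 312 = 472 kbps = 0.472 Mbps.
Total bitrate: 19.8 + 0.472 = 20.272 Mbps.
Stream data: 20.272 Mbps × 387 s = 7845.3 Mb.
With 3% container overhead: ×1.03.
8,081 Mb = 1,010,077,740 bytes ÷ 1,073,741,824 = 0.9407 GiB.

0.941 GiB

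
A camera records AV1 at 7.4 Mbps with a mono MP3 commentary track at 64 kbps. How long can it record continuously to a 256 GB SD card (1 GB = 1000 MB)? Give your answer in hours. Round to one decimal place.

76.2 hours

Audio: 64 kbps = 0.064 Mbps.
Total bitrate: 7.4 + 0.064 = 7.464 Mbps.
Capacity: 256 GB = 2,048,000 Mb.
Recording time: 2,048,000 / 7.464 = 274,384 s ≈ 76.2 hours.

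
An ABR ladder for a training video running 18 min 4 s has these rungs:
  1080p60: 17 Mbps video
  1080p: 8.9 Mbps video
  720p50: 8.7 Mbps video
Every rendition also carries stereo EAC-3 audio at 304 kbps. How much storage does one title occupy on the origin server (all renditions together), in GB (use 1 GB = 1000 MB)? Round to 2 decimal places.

18 min 4 s = 1084 s
Audio: 304 kbps = 0.304 Mbps.
Sum of rendition bitrates: (17+0.304) + (8.9+0.304) + (8.7+0.304) = 35.512 Mbps.
× 1084 s = 38,495 Mb = 4,812 MB = 4.812 GB.

4.81 GB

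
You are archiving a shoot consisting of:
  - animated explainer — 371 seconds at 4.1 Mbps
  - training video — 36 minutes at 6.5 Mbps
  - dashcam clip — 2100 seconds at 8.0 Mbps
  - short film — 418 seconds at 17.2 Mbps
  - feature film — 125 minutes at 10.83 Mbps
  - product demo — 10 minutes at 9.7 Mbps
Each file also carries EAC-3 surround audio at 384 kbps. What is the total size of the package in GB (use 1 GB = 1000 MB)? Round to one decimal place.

Audio: 384 kbps = 0.384 Mbps.
animated explainer: 4.484 Mbps × 371 s = 1663.6 Mb
training video: 6.884 Mbps × 2160 s = 14869.4 Mb
dashcam clip: 8.384 Mbps × 2100 s = 17606.4 Mb
short film: 17.584 Mbps × 418 s = 7350.1 Mb
feature film: 11.214 Mbps × 7500 s = 84105.0 Mb
product demo: 10.084 Mbps × 600 s = 6050.4 Mb
Total: 131644.9 Mb = 16455.6 MB.
= 16.46 GB.

16.5 GB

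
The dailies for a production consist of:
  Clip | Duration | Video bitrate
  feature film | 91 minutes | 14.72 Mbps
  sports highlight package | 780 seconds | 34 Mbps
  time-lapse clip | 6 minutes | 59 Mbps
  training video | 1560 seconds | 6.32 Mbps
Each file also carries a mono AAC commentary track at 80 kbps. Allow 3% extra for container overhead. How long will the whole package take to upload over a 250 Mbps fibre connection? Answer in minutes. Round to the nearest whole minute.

10 minutes

Audio: 80 kbps = 0.080 Mbps.
feature film: 14.800 Mbps × 5460 s × 1.03 = 83232.2 Mb
sports highlight package: 34.080 Mbps × 780 s × 1.03 = 27379.9 Mb
time-lapse clip: 59.080 Mbps × 360 s × 1.03 = 21906.9 Mb
training video: 6.400 Mbps × 1560 s × 1.03 = 10283.5 Mb
Total: 142802.5 Mb = 17850.3 MB.
At 250 Mbps: 142802.5 / 250 = 571 s ≈ 9.52 minutes.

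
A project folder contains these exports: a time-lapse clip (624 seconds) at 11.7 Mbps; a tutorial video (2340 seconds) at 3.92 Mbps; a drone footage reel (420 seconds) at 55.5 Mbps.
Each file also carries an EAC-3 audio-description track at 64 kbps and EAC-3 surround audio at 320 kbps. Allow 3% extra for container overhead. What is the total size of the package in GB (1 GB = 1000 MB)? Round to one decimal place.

5.3 GB

Audio total: 64 + 320 = 384 kbps = 0.384 Mbps.
time-lapse clip: 12.084 Mbps × 624 s × 1.03 = 7766.6 Mb
tutorial video: 4.304 Mbps × 2340 s × 1.03 = 10373.5 Mb
drone footage reel: 55.884 Mbps × 420 s × 1.03 = 24175.4 Mb
Total: 42315.5 Mb = 5289.4 MB.
= 5.289 GB.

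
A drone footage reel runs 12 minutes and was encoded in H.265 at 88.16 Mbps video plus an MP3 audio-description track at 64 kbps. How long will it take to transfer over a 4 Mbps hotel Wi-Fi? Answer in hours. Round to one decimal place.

4.4 hours

12 min = 720 s
Audio: 64 kbps = 0.064 Mbps.
Total bitrate: 88.224 Mbps.
File: 88.224 Mbps × 720 s = 63521.3 Mb.
At 4 Mbps: 63521.3 / 4 = 15880.3 s ≈ 4.41 hours.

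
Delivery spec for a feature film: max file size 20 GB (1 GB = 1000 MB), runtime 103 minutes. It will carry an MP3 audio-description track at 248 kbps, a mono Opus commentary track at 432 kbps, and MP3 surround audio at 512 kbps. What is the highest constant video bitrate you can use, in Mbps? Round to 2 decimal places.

24.70 Mbps

Budget: 20 GB = 160000.0 Mb.
103 min = 6180 s
Total bitrate budget: 160000.0 Mb / 6180 s = 25.890 Mbps.
Audio total: 248 + 432 + 512 = 1192 kbps = 1.192 Mbps.
Video: 25.890 − 1.192 = 24.698 Mbps.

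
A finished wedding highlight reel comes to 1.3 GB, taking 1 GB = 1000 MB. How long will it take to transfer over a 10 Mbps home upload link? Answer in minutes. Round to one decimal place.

17.3 minutes

File: 1.3 GB = 10400.0 Mb.
At 10 Mbps: 10400.0 / 10 = 1040.0 s ≈ 17.3 minutes.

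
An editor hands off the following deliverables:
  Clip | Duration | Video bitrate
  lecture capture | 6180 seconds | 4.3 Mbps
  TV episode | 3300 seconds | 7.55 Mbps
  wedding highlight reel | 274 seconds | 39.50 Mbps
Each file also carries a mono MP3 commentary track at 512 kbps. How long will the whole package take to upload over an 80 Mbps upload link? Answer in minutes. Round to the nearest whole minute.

Audio: 512 kbps = 0.512 Mbps.
lecture capture: 4.812 Mbps × 6180 s = 29738.2 Mb
TV episode: 8.062 Mbps × 3300 s = 26604.6 Mb
wedding highlight reel: 40.012 Mbps × 274 s = 10963.3 Mb
Total: 67306.0 Mb = 8413.3 MB.
At 80 Mbps: 67306.0 / 80 = 841 s ≈ 14 minutes.

14 minutes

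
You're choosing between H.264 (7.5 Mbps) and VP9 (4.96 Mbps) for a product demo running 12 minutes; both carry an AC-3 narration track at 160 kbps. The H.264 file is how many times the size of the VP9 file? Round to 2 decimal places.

12 min = 720 s
Audio: 160 kbps = 0.160 Mbps.
H.264: 7.660 Mbps × 720 s = 5515.2 Mb = 0.642 GiB.
VP9: 5.120 Mbps × 720 s = 3686.4 Mb = 0.429 GiB.
Ratio: 0.642 / 0.429 = 1.496.

1.50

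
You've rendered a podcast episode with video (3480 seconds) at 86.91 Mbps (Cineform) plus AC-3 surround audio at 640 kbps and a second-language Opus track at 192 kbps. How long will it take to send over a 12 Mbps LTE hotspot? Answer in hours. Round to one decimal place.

7.1 hours

Audio total: 640 + 192 = 832 kbps = 0.832 Mbps.
Total bitrate: 87.742 Mbps.
File: 87.742 Mbps × 3480 s = 305342.2 Mb.
At 12 Mbps: 305342.2 / 12 = 25445.2 s ≈ 7.07 hours.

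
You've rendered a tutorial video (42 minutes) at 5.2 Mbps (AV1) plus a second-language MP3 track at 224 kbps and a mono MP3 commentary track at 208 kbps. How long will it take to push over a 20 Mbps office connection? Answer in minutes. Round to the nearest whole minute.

12 minutes

42 min = 2520 s
Audio total: 224 + 208 = 432 kbps = 0.432 Mbps.
Total bitrate: 5.632 Mbps.
File: 5.632 Mbps × 2520 s = 14192.6 Mb.
At 20 Mbps: 14192.6 / 20 = 709.6 s ≈ 11.8 minutes.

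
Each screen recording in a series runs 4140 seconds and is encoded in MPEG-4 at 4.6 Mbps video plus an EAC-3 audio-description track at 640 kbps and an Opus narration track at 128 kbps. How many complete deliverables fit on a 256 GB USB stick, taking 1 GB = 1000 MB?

92

Audio total: 640 + 128 = 768 kbps = 0.768 Mbps.
Total bitrate: 5.368 Mbps.
Per item: 5.368 Mbps × 4140 s = 22,224 Mb = 2,778 MB.
Capacity: 256 GB = 2,048,000 Mb; 92.15 items → 92 complete.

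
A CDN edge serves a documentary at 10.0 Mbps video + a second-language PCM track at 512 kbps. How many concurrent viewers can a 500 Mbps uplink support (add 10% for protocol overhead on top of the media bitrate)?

43

Audio: 512 kbps = 0.512 Mbps.
Per-viewer media rate: 10.512 Mbps.
On the wire with 10% overhead: 11.563 Mbps.
500 Mbps = 500.0 Mbps; 500.0 / 11.563 = 43.24 → 43 viewers.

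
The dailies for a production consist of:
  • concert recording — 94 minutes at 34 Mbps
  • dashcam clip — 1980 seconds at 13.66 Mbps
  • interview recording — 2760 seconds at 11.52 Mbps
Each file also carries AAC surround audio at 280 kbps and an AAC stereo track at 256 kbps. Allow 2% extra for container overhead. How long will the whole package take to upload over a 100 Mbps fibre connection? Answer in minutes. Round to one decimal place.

Audio total: 280 + 256 = 536 kbps = 0.536 Mbps.
concert recording: 34.536 Mbps × 5640 s × 1.02 = 198678.7 Mb
dashcam clip: 14.196 Mbps × 1980 s × 1.02 = 28670.2 Mb
interview recording: 12.056 Mbps × 2760 s × 1.02 = 33940.1 Mb
Total: 261289.0 Mb = 32661.1 MB.
At 100 Mbps: 261289.0 / 100 = 2613 s ≈ 43.5 minutes.

43.5 minutes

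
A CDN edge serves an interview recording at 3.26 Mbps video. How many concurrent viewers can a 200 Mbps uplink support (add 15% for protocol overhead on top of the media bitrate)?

On the wire with 15% overhead: 3.749 Mbps.
200 Mbps = 200.0 Mbps; 200.0 / 3.749 = 53.35 → 53 viewers.

53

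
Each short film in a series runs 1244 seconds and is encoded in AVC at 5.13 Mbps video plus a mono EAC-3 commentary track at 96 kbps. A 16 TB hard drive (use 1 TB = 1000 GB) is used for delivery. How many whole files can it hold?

19688

Audio: 96 kbps = 0.096 Mbps.
Total bitrate: 5.226 Mbps.
Per item: 5.226 Mbps × 1244 s = 6,501 Mb = 812.6 MB.
Capacity: 16 TB = 128,000,000 Mb; 19688.84 items → 19688 complete.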